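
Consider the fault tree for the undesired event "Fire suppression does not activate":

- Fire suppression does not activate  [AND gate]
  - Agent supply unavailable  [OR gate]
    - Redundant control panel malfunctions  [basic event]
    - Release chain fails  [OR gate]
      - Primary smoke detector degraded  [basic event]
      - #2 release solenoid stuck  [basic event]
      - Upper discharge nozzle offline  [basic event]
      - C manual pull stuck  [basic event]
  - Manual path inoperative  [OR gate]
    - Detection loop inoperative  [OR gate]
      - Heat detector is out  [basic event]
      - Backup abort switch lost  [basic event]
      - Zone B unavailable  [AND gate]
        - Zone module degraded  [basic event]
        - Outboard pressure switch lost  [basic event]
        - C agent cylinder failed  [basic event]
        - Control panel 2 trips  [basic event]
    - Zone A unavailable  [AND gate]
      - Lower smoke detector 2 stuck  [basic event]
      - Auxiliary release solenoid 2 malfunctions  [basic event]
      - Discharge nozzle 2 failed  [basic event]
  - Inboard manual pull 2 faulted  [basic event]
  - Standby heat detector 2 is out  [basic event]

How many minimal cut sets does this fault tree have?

20

Release chain fails [OR]: union of children's cut sets → 4 cut set(s).
Agent supply unavailable [OR]: union of children's cut sets → 5 cut set(s).
Zone B unavailable [AND]: one cut set from each child combined → 1 × 1 × 1 × 1 = 1 cut set(s).
Detection loop inoperative [OR]: union of children's cut sets → 3 cut set(s).
Zone A unavailable [AND]: one cut set from each child combined → 1 × 1 × 1 = 1 cut set(s).
Manual path inoperative [OR]: union of children's cut sets → 4 cut set(s).
Fire suppression does not activate [AND]: one cut set from each child combined → 5 × 4 × 1 × 1 = 20 cut set(s).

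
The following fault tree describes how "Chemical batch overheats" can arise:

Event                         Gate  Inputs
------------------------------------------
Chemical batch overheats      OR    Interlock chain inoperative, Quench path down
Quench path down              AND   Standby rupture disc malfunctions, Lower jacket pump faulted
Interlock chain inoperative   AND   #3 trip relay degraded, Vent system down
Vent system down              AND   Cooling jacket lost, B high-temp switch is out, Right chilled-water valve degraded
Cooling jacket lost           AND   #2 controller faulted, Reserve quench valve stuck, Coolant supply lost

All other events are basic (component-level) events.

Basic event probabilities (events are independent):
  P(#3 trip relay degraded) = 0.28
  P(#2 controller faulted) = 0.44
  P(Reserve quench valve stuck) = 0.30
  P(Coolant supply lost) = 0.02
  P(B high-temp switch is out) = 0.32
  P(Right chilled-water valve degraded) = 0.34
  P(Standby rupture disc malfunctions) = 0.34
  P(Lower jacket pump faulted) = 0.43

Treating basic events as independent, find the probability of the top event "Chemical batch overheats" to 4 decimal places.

P(Cooling jacket lost) [AND] = 0.44 × 0.30 × 0.02 = 0.002640
P(Vent system down) [AND] = 0.002640 × 0.32 × 0.34 = 0.000287
P(Interlock chain inoperative) [AND] = 0.28 × 0.000287 = 0.000080
P(Quench path down) [AND] = 0.34 × 0.43 = 0.146200
P(Chemical batch overheats) [OR] = 1 − (1−0.000080) × (1−0.146200) = 0.146268
Rounded to 4 decimal places: P(Chemical batch overheats) ≈ 0.1463.

0.1463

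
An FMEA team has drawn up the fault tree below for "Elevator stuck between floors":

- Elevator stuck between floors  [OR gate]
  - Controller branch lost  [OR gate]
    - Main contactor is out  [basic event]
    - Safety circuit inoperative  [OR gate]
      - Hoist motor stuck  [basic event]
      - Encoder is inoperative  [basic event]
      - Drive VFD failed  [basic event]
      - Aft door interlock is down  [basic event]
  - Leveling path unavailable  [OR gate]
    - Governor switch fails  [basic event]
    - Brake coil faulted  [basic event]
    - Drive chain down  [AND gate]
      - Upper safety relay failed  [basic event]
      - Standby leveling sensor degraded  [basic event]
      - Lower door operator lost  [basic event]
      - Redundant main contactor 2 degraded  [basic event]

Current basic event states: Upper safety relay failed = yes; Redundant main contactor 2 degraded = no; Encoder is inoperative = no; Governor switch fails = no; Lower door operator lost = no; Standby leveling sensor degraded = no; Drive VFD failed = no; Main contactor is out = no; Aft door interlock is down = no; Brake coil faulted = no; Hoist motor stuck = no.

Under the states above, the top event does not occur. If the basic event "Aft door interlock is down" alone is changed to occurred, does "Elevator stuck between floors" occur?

Counterfactual: set "Aft door interlock is down" to occurred.
Safety circuit inoperative [OR]: Hoist motor stuck=not, Encoder is inoperative=not, Drive VFD failed=not, Aft door interlock is down=occurs → at least one input occurs → occurs.
Controller branch lost [OR]: Main contactor is out=not, Safety circuit inoperative=occurs → at least one input occurs → occurs.
Drive chain down [AND]: Upper safety relay failed=occurs, Standby leveling sensor degraded=not, Lower door operator lost=not, Redundant main contactor 2 degraded=not → not all inputs occur → does not occur.
Leveling path unavailable [OR]: Governor switch fails=not, Brake coil faulted=not, Drive chain down=not → no input occurs → does not occur.
Elevator stuck between floors [OR]: Controller branch lost=occurs, Leveling path unavailable=not → at least one input occurs → occurs.

Yes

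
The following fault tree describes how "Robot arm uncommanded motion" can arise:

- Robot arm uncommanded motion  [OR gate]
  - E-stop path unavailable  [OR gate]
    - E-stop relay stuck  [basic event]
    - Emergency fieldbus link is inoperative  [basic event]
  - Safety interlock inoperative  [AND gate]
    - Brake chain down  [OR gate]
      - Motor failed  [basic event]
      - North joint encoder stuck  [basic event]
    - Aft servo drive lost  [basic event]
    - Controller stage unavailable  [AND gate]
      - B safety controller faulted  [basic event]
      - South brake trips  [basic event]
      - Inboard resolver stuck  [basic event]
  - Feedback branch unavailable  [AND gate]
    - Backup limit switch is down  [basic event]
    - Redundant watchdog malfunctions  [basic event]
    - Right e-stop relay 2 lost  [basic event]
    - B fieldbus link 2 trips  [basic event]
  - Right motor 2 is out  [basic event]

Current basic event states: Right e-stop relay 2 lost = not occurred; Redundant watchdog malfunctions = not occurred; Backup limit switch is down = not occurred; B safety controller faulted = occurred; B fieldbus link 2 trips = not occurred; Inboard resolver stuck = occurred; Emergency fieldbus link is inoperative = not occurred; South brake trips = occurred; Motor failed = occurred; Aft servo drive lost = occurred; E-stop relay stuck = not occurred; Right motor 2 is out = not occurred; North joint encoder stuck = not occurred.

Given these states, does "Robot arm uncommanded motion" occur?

Yes

E-stop path unavailable [OR]: E-stop relay stuck=not, Emergency fieldbus link is inoperative=not → no input occurs → does not occur.
Brake chain down [OR]: Motor failed=occurs, North joint encoder stuck=not → at least one input occurs → occurs.
Controller stage unavailable [AND]: B safety controller faulted=occurs, South brake trips=occurs, Inboard resolver stuck=occurs → all inputs occur → occurs.
Safety interlock inoperative [AND]: Brake chain down=occurs, Aft servo drive lost=occurs, Controller stage unavailable=occurs → all inputs occur → occurs.
Feedback branch unavailable [AND]: Backup limit switch is down=not, Redundant watchdog malfunctions=not, Right e-stop relay 2 lost=not, B fieldbus link 2 trips=not → not all inputs occur → does not occur.
Robot arm uncommanded motion [OR]: E-stop path unavailable=not, Safety interlock inoperative=occurs, Feedback branch unavailable=not, Right motor 2 is out=not → at least one input occurs → occurs.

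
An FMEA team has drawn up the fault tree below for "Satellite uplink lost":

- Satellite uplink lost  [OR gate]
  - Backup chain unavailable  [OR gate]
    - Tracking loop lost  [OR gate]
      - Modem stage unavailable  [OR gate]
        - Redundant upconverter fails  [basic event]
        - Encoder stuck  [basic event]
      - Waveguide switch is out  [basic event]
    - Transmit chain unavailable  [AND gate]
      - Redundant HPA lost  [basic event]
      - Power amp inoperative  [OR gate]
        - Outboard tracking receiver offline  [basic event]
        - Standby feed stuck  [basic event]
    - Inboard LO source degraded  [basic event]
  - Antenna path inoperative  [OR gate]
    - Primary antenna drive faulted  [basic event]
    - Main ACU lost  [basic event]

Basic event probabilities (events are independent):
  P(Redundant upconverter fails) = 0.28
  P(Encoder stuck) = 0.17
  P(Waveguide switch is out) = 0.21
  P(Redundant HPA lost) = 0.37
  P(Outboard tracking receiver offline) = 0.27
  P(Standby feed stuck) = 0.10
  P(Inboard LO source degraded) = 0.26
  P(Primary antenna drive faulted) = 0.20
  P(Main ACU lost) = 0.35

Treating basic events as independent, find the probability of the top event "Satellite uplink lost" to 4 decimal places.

0.8414

P(Modem stage unavailable) [OR] = 1 − (1−0.28) × (1−0.17) = 0.402400
P(Tracking loop lost) [OR] = 1 − (1−0.402400) × (1−0.21) = 0.527896
P(Power amp inoperative) [OR] = 1 − (1−0.27) × (1−0.10) = 0.343000
P(Transmit chain unavailable) [AND] = 0.37 × 0.343000 = 0.126910
P(Backup chain unavailable) [OR] = 1 − (1−0.527896) × (1−0.126910) × (1−0.26) = 0.694980
P(Antenna path inoperative) [OR] = 1 − (1−0.20) × (1−0.35) = 0.480000
P(Satellite uplink lost) [OR] = 1 − (1−0.694980) × (1−0.480000) = 0.841390
Rounded to 4 decimal places: P(Satellite uplink lost) ≈ 0.8414.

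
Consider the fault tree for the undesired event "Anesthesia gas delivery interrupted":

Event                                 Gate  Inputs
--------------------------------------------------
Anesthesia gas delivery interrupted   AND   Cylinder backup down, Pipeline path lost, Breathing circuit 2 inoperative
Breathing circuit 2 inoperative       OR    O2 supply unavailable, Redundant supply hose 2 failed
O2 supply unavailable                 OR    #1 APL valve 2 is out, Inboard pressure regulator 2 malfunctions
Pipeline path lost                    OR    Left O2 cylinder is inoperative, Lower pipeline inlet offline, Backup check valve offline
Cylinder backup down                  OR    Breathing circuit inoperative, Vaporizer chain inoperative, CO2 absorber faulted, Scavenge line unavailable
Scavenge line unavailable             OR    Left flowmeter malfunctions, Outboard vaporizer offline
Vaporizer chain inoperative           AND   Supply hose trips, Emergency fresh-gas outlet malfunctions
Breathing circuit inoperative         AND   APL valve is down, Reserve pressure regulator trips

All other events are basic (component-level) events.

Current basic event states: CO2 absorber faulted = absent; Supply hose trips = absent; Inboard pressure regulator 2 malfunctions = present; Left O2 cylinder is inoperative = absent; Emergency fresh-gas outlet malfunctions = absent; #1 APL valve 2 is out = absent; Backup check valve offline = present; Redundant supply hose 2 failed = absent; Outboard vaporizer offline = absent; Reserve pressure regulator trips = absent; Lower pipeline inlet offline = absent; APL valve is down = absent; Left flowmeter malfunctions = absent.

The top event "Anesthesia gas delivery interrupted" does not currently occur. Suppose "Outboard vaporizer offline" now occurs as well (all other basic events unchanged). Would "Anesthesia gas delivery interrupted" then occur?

Counterfactual: set "Outboard vaporizer offline" to occurred.
Breathing circuit inoperative [AND]: APL valve is down=not, Reserve pressure regulator trips=not → not all inputs occur → does not occur.
Vaporizer chain inoperative [AND]: Supply hose trips=not, Emergency fresh-gas outlet malfunctions=not → not all inputs occur → does not occur.
Scavenge line unavailable [OR]: Left flowmeter malfunctions=not, Outboard vaporizer offline=occurs → at least one input occurs → occurs.
Cylinder backup down [OR]: Breathing circuit inoperative=not, Vaporizer chain inoperative=not, CO2 absorber faulted=not, Scavenge line unavailable=occurs → at least one input occurs → occurs.
Pipeline path lost [OR]: Left O2 cylinder is inoperative=not, Lower pipeline inlet offline=not, Backup check valve offline=occurs → at least one input occurs → occurs.
O2 supply unavailable [OR]: #1 APL valve 2 is out=not, Inboard pressure regulator 2 malfunctions=occurs → at least one input occurs → occurs.
Breathing circuit 2 inoperative [OR]: O2 supply unavailable=occurs, Redundant supply hose 2 failed=not → at least one input occurs → occurs.
Anesthesia gas delivery interrupted [AND]: Cylinder backup down=occurs, Pipeline path lost=occurs, Breathing circuit 2 inoperative=occurs → all inputs occur → occurs.

Yes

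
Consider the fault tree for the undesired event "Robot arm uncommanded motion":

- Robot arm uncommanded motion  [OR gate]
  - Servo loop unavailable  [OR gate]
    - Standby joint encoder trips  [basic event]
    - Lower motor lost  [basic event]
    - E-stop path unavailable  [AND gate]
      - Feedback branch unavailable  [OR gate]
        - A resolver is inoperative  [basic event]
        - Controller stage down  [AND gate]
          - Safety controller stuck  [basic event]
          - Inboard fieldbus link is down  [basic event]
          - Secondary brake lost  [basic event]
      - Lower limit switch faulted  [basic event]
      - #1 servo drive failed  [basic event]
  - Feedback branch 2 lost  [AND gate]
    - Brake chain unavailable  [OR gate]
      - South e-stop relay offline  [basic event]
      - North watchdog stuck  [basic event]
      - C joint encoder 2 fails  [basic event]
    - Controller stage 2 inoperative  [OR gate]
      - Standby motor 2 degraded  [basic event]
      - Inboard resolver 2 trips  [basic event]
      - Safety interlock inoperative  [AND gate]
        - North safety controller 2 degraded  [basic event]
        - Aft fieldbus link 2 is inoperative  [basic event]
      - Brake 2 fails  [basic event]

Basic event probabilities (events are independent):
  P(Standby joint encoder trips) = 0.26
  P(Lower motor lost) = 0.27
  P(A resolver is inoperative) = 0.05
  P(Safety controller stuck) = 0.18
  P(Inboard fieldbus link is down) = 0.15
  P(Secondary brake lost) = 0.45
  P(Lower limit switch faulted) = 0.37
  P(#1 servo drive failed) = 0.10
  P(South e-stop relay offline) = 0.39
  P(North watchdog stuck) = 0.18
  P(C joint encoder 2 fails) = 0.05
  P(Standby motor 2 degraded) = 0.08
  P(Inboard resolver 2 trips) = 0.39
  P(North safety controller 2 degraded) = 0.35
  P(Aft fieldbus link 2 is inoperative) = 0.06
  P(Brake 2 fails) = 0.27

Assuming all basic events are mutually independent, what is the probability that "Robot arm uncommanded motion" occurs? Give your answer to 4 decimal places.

P(Controller stage down) [AND] = 0.18 × 0.15 × 0.45 = 0.012150
P(Feedback branch unavailable) [OR] = 1 − (1−0.05) × (1−0.012150) = 0.061543
P(E-stop path unavailable) [AND] = 0.061543 × 0.37 × 0.10 = 0.002277
P(Servo loop unavailable) [OR] = 1 − (1−0.26) × (1−0.27) × (1−0.002277) = 0.461030
P(Brake chain unavailable) [OR] = 1 − (1−0.39) × (1−0.18) × (1−0.05) = 0.524810
P(Safety interlock inoperative) [AND] = 0.35 × 0.06 = 0.021000
P(Controller stage 2 inoperative) [OR] = 1 − (1−0.08) × (1−0.39) × (1−0.021000) × (1−0.27) = 0.598927
P(Feedback branch 2 lost) [AND] = 0.524810 × 0.598927 = 0.314323
P(Robot arm uncommanded motion) [OR] = 1 − (1−0.461030) × (1−0.314323) = 0.630441
Rounded to 4 decimal places: P(Robot arm uncommanded motion) ≈ 0.6304.

0.6304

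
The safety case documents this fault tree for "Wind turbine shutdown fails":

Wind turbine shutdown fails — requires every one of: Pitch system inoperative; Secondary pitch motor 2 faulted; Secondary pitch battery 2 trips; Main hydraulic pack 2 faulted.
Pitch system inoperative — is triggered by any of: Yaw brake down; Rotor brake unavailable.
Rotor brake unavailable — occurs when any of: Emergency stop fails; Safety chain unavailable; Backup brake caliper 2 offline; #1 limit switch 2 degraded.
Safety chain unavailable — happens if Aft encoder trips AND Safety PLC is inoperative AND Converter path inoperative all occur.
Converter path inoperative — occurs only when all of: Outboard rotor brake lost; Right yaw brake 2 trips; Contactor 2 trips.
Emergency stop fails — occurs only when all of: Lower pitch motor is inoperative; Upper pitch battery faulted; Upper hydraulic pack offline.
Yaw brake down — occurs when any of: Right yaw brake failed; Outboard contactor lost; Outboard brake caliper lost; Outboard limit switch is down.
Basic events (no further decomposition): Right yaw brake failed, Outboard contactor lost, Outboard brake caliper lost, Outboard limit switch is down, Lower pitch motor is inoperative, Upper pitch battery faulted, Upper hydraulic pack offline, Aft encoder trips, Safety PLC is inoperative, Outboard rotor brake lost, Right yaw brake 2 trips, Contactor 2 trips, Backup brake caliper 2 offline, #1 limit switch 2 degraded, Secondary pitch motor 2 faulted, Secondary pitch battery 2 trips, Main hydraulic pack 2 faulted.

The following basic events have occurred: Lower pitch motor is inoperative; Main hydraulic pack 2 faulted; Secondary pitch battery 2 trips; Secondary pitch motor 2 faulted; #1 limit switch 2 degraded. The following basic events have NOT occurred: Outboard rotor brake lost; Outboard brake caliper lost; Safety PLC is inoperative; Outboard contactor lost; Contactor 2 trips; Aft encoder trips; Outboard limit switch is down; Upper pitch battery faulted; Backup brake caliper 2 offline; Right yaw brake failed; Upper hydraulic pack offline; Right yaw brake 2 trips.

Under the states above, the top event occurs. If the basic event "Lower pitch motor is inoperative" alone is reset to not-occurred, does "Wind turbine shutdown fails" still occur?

Yes

Counterfactual: set "Lower pitch motor is inoperative" to not occurred.
Yaw brake down [OR]: Right yaw brake failed=not, Outboard contactor lost=not, Outboard brake caliper lost=not, Outboard limit switch is down=not → no input occurs → does not occur.
Emergency stop fails [AND]: Lower pitch motor is inoperative=not, Upper pitch battery faulted=not, Upper hydraulic pack offline=not → not all inputs occur → does not occur.
Converter path inoperative [AND]: Outboard rotor brake lost=not, Right yaw brake 2 trips=not, Contactor 2 trips=not → not all inputs occur → does not occur.
Safety chain unavailable [AND]: Aft encoder trips=not, Safety PLC is inoperative=not, Converter path inoperative=not → not all inputs occur → does not occur.
Rotor brake unavailable [OR]: Emergency stop fails=not, Safety chain unavailable=not, Backup brake caliper 2 offline=not, #1 limit switch 2 degraded=occurs → at least one input occurs → occurs.
Pitch system inoperative [OR]: Yaw brake down=not, Rotor brake unavailable=occurs → at least one input occurs → occurs.
Wind turbine shutdown fails [AND]: Pitch system inoperative=occurs, Secondary pitch motor 2 faulted=occurs, Secondary pitch battery 2 trips=occurs, Main hydraulic pack 2 faulted=occurs → all inputs occur → occurs.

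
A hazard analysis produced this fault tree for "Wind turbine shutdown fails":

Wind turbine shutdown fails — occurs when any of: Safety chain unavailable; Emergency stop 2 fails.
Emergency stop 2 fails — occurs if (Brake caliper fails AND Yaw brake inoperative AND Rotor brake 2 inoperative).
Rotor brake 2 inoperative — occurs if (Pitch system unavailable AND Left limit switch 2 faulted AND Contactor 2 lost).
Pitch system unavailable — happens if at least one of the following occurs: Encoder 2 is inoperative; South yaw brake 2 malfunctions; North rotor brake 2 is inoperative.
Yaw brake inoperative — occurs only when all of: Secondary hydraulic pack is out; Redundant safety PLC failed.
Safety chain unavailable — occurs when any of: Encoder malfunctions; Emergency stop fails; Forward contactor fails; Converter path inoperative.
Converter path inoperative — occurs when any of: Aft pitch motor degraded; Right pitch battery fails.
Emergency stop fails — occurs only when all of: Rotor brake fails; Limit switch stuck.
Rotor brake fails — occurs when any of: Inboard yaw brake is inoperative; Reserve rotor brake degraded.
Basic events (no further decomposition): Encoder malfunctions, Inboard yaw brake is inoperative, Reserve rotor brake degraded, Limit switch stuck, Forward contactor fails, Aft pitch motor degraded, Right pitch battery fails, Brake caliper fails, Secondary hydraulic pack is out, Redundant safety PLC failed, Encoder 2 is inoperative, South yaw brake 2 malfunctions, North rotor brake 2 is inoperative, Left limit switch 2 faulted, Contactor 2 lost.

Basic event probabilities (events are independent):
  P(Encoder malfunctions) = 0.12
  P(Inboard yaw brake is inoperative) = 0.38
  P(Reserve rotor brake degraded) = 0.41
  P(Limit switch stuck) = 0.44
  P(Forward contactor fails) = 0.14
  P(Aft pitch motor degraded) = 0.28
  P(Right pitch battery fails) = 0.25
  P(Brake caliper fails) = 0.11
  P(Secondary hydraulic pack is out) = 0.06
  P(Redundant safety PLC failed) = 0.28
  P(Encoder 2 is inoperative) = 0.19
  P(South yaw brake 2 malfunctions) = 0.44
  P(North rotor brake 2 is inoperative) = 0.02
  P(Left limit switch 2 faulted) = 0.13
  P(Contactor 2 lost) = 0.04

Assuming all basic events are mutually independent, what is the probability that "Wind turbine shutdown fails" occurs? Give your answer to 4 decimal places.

P(Rotor brake fails) [OR] = 1 − (1−0.38) × (1−0.41) = 0.634200
P(Emergency stop fails) [AND] = 0.634200 × 0.44 = 0.279048
P(Converter path inoperative) [OR] = 1 − (1−0.28) × (1−0.25) = 0.460000
P(Safety chain unavailable) [OR] = 1 − (1−0.12) × (1−0.279048) × (1−0.14) × (1−0.460000) = 0.705367
P(Yaw brake inoperative) [AND] = 0.06 × 0.28 = 0.016800
P(Pitch system unavailable) [OR] = 1 − (1−0.19) × (1−0.44) × (1−0.02) = 0.555472
P(Rotor brake 2 inoperative) [AND] = 0.555472 × 0.13 × 0.04 = 0.002888
P(Emergency stop 2 fails) [AND] = 0.11 × 0.016800 × 0.002888 = 0.000005
P(Wind turbine shutdown fails) [OR] = 1 − (1−0.705367) × (1−0.000005) = 0.705368
Rounded to 4 decimal places: P(Wind turbine shutdown fails) ≈ 0.7054.

0.7054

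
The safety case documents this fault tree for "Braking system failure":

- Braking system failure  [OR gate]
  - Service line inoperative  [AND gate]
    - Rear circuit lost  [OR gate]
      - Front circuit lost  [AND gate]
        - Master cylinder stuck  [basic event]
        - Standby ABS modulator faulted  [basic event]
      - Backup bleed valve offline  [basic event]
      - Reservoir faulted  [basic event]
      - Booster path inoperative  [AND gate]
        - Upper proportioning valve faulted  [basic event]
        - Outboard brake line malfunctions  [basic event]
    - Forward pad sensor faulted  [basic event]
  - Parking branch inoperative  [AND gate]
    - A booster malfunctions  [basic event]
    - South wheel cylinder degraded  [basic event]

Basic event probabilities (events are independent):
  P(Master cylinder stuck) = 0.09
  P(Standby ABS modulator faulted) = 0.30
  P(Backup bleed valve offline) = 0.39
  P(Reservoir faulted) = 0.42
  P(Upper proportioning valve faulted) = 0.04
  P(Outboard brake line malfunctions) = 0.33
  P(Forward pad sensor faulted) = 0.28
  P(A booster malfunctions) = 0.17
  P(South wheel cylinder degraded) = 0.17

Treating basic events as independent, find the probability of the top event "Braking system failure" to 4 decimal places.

0.2084

P(Front circuit lost) [AND] = 0.09 × 0.30 = 0.027000
P(Booster path inoperative) [AND] = 0.04 × 0.33 = 0.013200
P(Rear circuit lost) [OR] = 1 − (1−0.027000) × (1−0.39) × (1−0.42) × (1−0.013200) = 0.660297
P(Service line inoperative) [AND] = 0.660297 × 0.28 = 0.184883
P(Parking branch inoperative) [AND] = 0.17 × 0.17 = 0.028900
P(Braking system failure) [OR] = 1 − (1−0.184883) × (1−0.028900) = 0.208440
Rounded to 4 decimal places: P(Braking system failure) ≈ 0.2084.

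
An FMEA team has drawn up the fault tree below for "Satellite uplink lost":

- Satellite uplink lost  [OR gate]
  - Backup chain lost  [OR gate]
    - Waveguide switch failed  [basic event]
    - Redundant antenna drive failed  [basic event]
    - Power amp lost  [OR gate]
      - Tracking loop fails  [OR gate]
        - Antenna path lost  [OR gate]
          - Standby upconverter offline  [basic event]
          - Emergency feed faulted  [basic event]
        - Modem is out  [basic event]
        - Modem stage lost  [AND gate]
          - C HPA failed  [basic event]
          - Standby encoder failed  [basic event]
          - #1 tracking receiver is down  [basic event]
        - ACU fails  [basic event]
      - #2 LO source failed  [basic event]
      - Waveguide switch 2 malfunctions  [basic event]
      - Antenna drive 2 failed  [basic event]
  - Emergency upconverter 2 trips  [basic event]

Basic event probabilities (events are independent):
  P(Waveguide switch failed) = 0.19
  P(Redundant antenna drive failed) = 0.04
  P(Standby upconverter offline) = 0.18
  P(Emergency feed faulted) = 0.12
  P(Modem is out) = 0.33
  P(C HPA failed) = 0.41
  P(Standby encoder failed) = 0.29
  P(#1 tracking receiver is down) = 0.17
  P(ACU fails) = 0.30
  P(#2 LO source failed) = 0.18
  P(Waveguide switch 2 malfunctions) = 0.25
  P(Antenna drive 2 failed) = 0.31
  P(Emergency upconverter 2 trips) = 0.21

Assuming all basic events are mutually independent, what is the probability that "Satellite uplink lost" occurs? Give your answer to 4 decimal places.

0.9136

P(Antenna path lost) [OR] = 1 − (1−0.18) × (1−0.12) = 0.278400
P(Modem stage lost) [AND] = 0.41 × 0.29 × 0.17 = 0.020213
P(Tracking loop fails) [OR] = 1 − (1−0.278400) × (1−0.33) × (1−0.020213) × (1−0.30) = 0.668410
P(Power amp lost) [OR] = 1 − (1−0.668410) × (1−0.18) × (1−0.25) × (1−0.31) = 0.859290
P(Backup chain lost) [OR] = 1 − (1−0.19) × (1−0.04) × (1−0.859290) = 0.890584
P(Satellite uplink lost) [OR] = 1 − (1−0.890584) × (1−0.21) = 0.913561
Rounded to 4 decimal places: P(Satellite uplink lost) ≈ 0.9136.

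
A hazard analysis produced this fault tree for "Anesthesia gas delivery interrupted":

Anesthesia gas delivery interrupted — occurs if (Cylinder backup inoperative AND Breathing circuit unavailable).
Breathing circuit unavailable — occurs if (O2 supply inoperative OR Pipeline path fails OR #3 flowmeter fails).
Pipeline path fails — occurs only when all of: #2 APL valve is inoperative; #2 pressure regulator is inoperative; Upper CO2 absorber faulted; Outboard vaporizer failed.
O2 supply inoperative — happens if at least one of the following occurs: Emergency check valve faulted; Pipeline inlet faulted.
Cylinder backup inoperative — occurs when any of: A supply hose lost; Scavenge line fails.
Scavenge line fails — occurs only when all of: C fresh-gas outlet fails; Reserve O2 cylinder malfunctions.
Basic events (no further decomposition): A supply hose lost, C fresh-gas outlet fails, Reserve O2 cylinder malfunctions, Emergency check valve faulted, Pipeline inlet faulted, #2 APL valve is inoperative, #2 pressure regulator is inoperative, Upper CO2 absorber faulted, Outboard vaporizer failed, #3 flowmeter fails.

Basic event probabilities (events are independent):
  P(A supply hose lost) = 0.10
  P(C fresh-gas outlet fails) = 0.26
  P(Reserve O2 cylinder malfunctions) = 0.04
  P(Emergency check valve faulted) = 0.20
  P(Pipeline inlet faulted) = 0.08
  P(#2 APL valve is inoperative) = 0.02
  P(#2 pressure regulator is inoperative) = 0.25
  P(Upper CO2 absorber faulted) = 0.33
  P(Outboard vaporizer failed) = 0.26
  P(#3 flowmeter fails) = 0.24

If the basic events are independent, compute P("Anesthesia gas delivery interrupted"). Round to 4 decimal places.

P(Scavenge line fails) [AND] = 0.26 × 0.04 = 0.010400
P(Cylinder backup inoperative) [OR] = 1 − (1−0.10) × (1−0.010400) = 0.109360
P(O2 supply inoperative) [OR] = 1 − (1−0.20) × (1−0.08) = 0.264000
P(Pipeline path fails) [AND] = 0.02 × 0.25 × 0.33 × 0.26 = 0.000429
P(Breathing circuit unavailable) [OR] = 1 − (1−0.264000) × (1−0.000429) × (1−0.24) = 0.440880
P(Anesthesia gas delivery interrupted) [AND] = 0.109360 × 0.440880 = 0.048215
Rounded to 4 decimal places: P(Anesthesia gas delivery interrupted) ≈ 0.0482.

0.0482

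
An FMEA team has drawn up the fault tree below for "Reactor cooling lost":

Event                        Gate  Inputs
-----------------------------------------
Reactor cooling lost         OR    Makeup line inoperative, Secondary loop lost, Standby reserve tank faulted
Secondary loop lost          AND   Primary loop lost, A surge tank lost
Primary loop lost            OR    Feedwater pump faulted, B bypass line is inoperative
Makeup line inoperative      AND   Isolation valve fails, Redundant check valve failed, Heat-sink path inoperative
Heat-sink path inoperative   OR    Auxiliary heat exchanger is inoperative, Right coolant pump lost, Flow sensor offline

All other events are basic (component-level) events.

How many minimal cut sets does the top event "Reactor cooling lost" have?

6

Heat-sink path inoperative [OR]: union of children's cut sets → 3 cut set(s).
Makeup line inoperative [AND]: one cut set from each child combined → 1 × 1 × 3 = 3 cut set(s).
Primary loop lost [OR]: union of children's cut sets → 2 cut set(s).
Secondary loop lost [AND]: one cut set from each child combined → 2 × 1 = 2 cut set(s).
Reactor cooling lost [OR]: union of children's cut sets → 6 cut set(s).
Minimal cut sets: {Auxiliary heat exchanger is inoperative, Isolation valve fails, Redundant check valve failed}; {Isolation valve fails, Redundant check valve failed, Right coolant pump lost}; {Flow sensor offline, Isolation valve fails, Redundant check valve failed}; {A surge tank lost, Feedwater pump faulted}; {A surge tank lost, B bypass line is inoperative}; {Standby reserve tank faulted}.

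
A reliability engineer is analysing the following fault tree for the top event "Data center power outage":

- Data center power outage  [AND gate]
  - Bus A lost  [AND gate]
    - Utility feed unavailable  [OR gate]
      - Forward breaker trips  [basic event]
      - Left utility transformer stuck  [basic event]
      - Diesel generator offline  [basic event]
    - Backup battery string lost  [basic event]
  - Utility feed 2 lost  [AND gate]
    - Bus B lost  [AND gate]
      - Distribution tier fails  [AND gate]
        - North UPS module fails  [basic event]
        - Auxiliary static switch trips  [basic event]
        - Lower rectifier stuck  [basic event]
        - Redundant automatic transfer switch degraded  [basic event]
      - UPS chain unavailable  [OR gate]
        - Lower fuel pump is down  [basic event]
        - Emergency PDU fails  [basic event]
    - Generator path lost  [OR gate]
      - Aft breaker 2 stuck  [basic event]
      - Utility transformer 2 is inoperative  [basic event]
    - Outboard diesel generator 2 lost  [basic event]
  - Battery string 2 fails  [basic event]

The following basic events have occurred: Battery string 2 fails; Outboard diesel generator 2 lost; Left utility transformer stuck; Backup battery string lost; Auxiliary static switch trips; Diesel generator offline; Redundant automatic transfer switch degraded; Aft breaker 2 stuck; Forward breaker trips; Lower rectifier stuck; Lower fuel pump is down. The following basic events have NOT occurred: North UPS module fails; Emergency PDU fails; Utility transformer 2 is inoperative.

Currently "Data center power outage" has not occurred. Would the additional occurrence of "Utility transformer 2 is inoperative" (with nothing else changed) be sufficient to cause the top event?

No

Counterfactual: set "Utility transformer 2 is inoperative" to occurred.
Utility feed unavailable [OR]: Forward breaker trips=occurs, Left utility transformer stuck=occurs, Diesel generator offline=occurs → at least one input occurs → occurs.
Bus A lost [AND]: Utility feed unavailable=occurs, Backup battery string lost=occurs → all inputs occur → occurs.
Distribution tier fails [AND]: North UPS module fails=not, Auxiliary static switch trips=occurs, Lower rectifier stuck=occurs, Redundant automatic transfer switch degraded=occurs → not all inputs occur → does not occur.
UPS chain unavailable [OR]: Lower fuel pump is down=occurs, Emergency PDU fails=not → at least one input occurs → occurs.
Bus B lost [AND]: Distribution tier fails=not, UPS chain unavailable=occurs → not all inputs occur → does not occur.
Generator path lost [OR]: Aft breaker 2 stuck=occurs, Utility transformer 2 is inoperative=occurs → at least one input occurs → occurs.
Utility feed 2 lost [AND]: Bus B lost=not, Generator path lost=occurs, Outboard diesel generator 2 lost=occurs → not all inputs occur → does not occur.
Data center power outage [AND]: Bus A lost=occurs, Utility feed 2 lost=not, Battery string 2 fails=occurs → not all inputs occur → does not occur.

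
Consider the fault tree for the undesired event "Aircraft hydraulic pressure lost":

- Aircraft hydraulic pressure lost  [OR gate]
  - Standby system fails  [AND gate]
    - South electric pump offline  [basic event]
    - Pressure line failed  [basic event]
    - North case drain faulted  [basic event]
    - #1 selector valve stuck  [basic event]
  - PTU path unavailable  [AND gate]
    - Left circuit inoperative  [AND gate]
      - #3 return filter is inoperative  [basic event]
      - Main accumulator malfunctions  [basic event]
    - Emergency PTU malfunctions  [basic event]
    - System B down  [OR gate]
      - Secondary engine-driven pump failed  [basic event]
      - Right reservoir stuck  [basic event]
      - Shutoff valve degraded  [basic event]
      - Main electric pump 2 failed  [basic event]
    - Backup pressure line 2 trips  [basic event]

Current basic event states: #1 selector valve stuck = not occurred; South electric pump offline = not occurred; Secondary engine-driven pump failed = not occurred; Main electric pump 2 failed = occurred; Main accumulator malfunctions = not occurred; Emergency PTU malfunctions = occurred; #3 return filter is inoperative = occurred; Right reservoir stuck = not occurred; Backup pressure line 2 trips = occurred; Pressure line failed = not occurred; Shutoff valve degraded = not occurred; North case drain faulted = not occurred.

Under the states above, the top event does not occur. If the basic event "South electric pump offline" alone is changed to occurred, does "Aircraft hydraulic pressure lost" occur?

Counterfactual: set "South electric pump offline" to occurred.
Standby system fails [AND]: South electric pump offline=occurs, Pressure line failed=not, North case drain faulted=not, #1 selector valve stuck=not → not all inputs occur → does not occur.
Left circuit inoperative [AND]: #3 return filter is inoperative=occurs, Main accumulator malfunctions=not → not all inputs occur → does not occur.
System B down [OR]: Secondary engine-driven pump failed=not, Right reservoir stuck=not, Shutoff valve degraded=not, Main electric pump 2 failed=occurs → at least one input occurs → occurs.
PTU path unavailable [AND]: Left circuit inoperative=not, Emergency PTU malfunctions=occurs, System B down=occurs, Backup pressure line 2 trips=occurs → not all inputs occur → does not occur.
Aircraft hydraulic pressure lost [OR]: Standby system fails=not, PTU path unavailable=not → no input occurs → does not occur.

No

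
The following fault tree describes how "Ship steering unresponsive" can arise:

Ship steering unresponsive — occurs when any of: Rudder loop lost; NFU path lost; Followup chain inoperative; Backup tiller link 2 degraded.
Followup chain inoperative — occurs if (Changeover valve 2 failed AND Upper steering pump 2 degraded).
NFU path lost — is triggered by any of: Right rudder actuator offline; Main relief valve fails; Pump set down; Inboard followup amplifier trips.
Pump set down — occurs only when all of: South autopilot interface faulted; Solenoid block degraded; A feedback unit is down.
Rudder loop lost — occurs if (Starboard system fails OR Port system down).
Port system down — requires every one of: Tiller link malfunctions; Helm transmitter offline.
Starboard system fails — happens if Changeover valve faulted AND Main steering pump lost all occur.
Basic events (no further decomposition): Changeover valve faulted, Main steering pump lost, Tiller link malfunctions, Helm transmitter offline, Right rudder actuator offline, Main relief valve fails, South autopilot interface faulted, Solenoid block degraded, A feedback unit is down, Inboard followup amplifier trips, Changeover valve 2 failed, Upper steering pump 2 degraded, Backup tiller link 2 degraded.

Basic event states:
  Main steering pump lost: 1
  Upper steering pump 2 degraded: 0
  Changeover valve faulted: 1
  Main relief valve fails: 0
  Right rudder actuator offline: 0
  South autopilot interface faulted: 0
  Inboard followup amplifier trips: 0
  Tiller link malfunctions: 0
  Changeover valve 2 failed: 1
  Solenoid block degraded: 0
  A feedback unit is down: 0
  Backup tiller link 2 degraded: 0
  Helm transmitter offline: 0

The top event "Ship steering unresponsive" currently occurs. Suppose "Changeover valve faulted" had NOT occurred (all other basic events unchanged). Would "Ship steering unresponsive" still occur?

Counterfactual: set "Changeover valve faulted" to not occurred.
Starboard system fails [AND]: Changeover valve faulted=not, Main steering pump lost=occurs → not all inputs occur → does not occur.
Port system down [AND]: Tiller link malfunctions=not, Helm transmitter offline=not → not all inputs occur → does not occur.
Rudder loop lost [OR]: Starboard system fails=not, Port system down=not → no input occurs → does not occur.
Pump set down [AND]: South autopilot interface faulted=not, Solenoid block degraded=not, A feedback unit is down=not → not all inputs occur → does not occur.
NFU path lost [OR]: Right rudder actuator offline=not, Main relief valve fails=not, Pump set down=not, Inboard followup amplifier trips=not → no input occurs → does not occur.
Followup chain inoperative [AND]: Changeover valve 2 failed=occurs, Upper steering pump 2 degraded=not → not all inputs occur → does not occur.
Ship steering unresponsive [OR]: Rudder loop lost=not, NFU path lost=not, Followup chain inoperative=not, Backup tiller link 2 degraded=not → no input occurs → does not occur.

No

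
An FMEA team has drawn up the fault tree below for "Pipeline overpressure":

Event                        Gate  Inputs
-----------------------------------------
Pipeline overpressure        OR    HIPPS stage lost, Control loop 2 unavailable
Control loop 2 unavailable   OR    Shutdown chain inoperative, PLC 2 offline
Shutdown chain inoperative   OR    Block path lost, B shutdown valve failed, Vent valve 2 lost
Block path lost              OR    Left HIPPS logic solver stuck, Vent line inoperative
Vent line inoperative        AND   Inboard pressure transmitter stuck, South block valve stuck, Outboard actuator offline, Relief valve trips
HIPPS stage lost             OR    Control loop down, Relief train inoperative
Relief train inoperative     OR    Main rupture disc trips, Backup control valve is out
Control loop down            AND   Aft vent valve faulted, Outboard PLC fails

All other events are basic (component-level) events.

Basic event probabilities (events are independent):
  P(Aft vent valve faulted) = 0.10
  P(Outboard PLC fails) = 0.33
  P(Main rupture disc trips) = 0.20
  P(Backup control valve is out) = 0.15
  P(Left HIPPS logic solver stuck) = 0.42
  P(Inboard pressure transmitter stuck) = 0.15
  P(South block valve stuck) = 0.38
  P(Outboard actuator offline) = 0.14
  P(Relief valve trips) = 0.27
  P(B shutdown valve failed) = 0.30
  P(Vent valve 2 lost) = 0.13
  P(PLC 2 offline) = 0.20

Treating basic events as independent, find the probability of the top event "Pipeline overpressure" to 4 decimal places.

0.8146

P(Control loop down) [AND] = 0.10 × 0.33 = 0.033000
P(Relief train inoperative) [OR] = 1 − (1−0.20) × (1−0.15) = 0.320000
P(HIPPS stage lost) [OR] = 1 − (1−0.033000) × (1−0.320000) = 0.342440
P(Vent line inoperative) [AND] = 0.15 × 0.38 × 0.14 × 0.27 = 0.002155
P(Block path lost) [OR] = 1 − (1−0.42) × (1−0.002155) = 0.421250
P(Shutdown chain inoperative) [OR] = 1 − (1−0.421250) × (1−0.30) × (1−0.13) = 0.647541
P(Control loop 2 unavailable) [OR] = 1 − (1−0.647541) × (1−0.20) = 0.718033
P(Pipeline overpressure) [OR] = 1 − (1−0.342440) × (1−0.718033) = 0.814590
Rounded to 4 decimal places: P(Pipeline overpressure) ≈ 0.8146.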